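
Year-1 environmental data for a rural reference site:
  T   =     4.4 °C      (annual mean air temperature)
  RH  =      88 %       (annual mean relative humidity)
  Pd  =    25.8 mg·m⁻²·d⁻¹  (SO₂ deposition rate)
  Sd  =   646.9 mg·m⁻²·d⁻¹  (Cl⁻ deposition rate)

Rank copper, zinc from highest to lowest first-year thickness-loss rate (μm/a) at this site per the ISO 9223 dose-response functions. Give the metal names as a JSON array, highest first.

["zinc", "copper"]

copper: temperature factor f = +0.126·(-5.6) = -0.7056
  Pd branch = 0.0053·Pd^0.26·e^(0.059·RH+f) = 1.096 μm/a
  Cl⁻ term: 0.01025·646.9^0.27·exp(0.036·88+0.049·4.4) = 1.734
  sum: 1.096 + 1.734 → r_corr = 2.83 μm/a
zinc: temperature factor f = +0.038·(-5.6) = -0.2128
  SO₂ term: 0.0129·25.8^0.44·exp(0.046·88-0.2128) = 2.496
  Sd branch = 0.0175·Sd^0.57·e^(0.008·RH+0.085·T) = 2.058 μm/a
  sum: 2.496 + 2.058 → r_corr = 4.554 μm/a
Ordering by μm/a: zinc (4.55) > copper (2.83)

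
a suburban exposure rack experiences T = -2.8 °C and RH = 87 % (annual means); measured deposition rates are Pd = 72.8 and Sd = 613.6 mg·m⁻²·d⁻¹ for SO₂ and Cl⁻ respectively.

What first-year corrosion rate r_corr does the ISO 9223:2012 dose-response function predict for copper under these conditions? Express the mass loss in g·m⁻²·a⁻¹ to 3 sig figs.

r_corr = 15.3 g·m⁻²·a⁻¹

copper: f(T) = +0.126·(T−10) [T≤10 °C] = -1.6128
  SO₂ term: 0.0053·72.8^0.26·exp(0.059·87-1.6128) = 0.5461
  Cl⁻ term: 0.01025·613.6^0.27·exp(0.036·87+0.049·-2.8) = 1.159
  r_corr = 0.5461 + 1.159 = 1.705 μm/a
Convert to mass loss: 1.705 μm/a × 8.96 g/cm³ = 15.28 g·m⁻²·a⁻¹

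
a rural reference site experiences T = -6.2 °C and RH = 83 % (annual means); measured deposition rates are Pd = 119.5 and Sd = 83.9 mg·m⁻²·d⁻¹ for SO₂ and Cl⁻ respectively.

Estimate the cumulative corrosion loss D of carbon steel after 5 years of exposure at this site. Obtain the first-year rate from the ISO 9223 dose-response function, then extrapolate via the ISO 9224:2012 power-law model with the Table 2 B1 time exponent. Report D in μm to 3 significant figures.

carbon steel: f(T) = +0.150·(T−10) [T≤10 °C] = -2.4300
  SO₂ term: 1.77·119.5^0.52·exp(0.02·83-2.4300) = 9.858
  Cl⁻ term: 0.102·83.9^0.62·exp(0.033·83+0.04·-6.2) = 19.19
  r_corr = 9.858 + 19.19 = 29.05 μm/a
ISO 9224: D(t) = r_corr · t^b with b = 0.523 (carbon steel, B1)
  D(5) = 29.05 × 5^0.523 = 29.05 × 2.32 = 67.41 μm

D(5) = 67.4 μm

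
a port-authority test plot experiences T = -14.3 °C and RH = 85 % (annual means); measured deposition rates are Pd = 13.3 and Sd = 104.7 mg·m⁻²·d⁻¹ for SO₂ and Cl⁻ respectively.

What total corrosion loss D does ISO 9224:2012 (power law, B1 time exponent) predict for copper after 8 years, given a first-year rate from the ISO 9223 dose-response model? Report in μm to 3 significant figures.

D(8) = 1.82 μm

copper: temperature factor f = +0.126·(-24.3) = -3.0618
  SO₂ term: 0.0053·13.3^0.26·exp(0.059·85-3.0618) = 0.07324
  Cl⁻ term: 0.01025·104.7^0.27·exp(0.036·85+0.049·-14.3) = 0.3808
  sum: 0.07324 + 0.3808 → r_corr = 0.4541 μm/a
ISO 9224: D(t) = r_corr · t^b with b = 0.667 (copper, B1)
  D(8) = 0.4541 × 8^0.667 = 0.4541 × 4.003 = 1.818 μm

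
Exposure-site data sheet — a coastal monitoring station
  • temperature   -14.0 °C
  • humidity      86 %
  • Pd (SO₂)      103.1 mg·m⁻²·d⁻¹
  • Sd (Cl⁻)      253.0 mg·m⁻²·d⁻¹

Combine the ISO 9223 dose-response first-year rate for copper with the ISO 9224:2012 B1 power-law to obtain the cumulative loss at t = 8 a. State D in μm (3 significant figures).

copper: T≤10 °C ⇒ hinge +0.126·(-14.0−10) = -3.0240
  sulphur-dioxide contribution → 0.1374 μm/a
  chloride contribution → 0.5084 μm/a
  total first-year rate 0.6458 μm/a
ISO 9224: D(t) = r_corr · t^b with b = 0.667 (copper, B1)
  D(8) = 0.6458 × 8^0.667 = 0.6458 × 4.003 = 2.585 μm

D(8) = 2.59 μm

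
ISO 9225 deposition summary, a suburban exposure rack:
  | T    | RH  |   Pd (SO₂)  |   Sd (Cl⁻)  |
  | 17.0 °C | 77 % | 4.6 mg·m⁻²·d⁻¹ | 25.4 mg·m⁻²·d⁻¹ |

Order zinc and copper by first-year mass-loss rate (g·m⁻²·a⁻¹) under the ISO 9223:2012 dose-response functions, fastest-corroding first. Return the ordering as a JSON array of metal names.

["copper", "zinc"]

zinc: f(T) = -0.071·(T−10) [T>10 °C] = -0.4970
  Pd branch = 0.0129·Pd^0.44·e^(0.046·RH+f) = 0.5304 μm/a
  Cl⁻ term: 0.0175·25.4^0.57·exp(0.008·77+0.085·17.0) = 0.8687
  sum: 0.5304 + 0.8687 → r_corr = 1.399 μm/a
  mass loss = 1.399 μm/a × 7.14 g/cm³ = 9.99 g·m⁻²·a⁻¹
copper: T>10 °C ⇒ hinge -0.080·(17.0−10) = -0.5600
  Pd branch = 0.0053·Pd^0.26·e^(0.059·RH+f) = 0.423 μm/a
  Sd branch = 0.01025·Sd^0.27·e^(0.036·RH+0.049·T) = 0.9029 μm/a
  sum: 0.423 + 0.9029 → r_corr = 1.326 μm/a
  mass loss = 1.326 μm/a × 8.96 g/cm³ = 11.88 g·m⁻²·a⁻¹
Ordering by g·m⁻²·a⁻¹: copper (11.9) > zinc (9.99)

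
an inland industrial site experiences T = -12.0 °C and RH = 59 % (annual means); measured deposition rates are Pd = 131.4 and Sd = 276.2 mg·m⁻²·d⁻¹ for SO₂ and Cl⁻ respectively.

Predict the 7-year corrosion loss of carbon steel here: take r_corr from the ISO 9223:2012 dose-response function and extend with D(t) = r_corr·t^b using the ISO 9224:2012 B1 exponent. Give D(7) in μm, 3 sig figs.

carbon steel: T≤10 °C ⇒ hinge +0.150·(-12.0−10) = -3.3000
  SO₂ term: 1.77·131.4^0.52·exp(0.02·59-3.3000) = 2.685
  Sd branch = 0.102·Sd^0.62·e^(0.033·RH+0.04·T) = 14.43 μm/a
  sum: 2.685 + 14.43 → r_corr = 17.12 μm/a
Long-term exponent b (ISO 9224 Table 2, B1) = 0.523
  D(7) = 17.12 × 7^0.523 = 17.12 × 2.767 = 47.35 μm

D(7) = 47.4 μm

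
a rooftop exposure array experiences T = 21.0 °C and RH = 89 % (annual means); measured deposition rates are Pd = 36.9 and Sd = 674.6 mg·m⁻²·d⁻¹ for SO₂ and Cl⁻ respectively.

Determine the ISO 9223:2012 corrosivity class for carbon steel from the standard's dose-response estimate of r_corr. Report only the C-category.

CX

carbon steel: f(T) = -0.054·(T−10) [T>10 °C] = -0.5940
  SO₂ term: 1.77·36.9^0.52·exp(0.02·89-0.5940) = 37.84
  Cl⁻ term: 0.102·674.6^0.62·exp(0.033·89+0.04·21.0) = 252.9
  sum: 37.84 + 252.9 → r_corr = 290.7 μm/a
Category bounds: 200…700 μm/a bracket r_corr ⇒ CX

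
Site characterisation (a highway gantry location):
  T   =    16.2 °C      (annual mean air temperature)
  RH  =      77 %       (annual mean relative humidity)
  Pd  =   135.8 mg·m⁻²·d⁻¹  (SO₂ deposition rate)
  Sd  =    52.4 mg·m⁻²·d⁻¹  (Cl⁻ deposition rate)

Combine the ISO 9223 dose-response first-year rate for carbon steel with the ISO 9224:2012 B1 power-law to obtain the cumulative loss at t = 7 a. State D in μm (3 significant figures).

D(7) = 290 μm

carbon steel: T>10 °C ⇒ hinge -0.054·(16.2−10) = -0.3348
  sulphur-dioxide contribution → 75.94 μm/a
  chloride contribution → 28.81 μm/a
  total first-year rate 104.8 μm/a
Long-term exponent b (ISO 9224 Table 2, B1) = 0.523
  D(7) = 104.8 × 7^0.523 = 104.8 × 2.767 = 289.8 μm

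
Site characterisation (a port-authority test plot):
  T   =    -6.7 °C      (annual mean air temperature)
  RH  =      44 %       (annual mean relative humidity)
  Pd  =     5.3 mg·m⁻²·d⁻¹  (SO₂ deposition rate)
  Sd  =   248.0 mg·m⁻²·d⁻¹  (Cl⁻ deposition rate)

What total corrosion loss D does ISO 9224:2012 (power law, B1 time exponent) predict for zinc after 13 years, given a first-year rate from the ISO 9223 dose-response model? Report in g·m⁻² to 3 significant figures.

D(13) = 24.9 g·m⁻²

zinc: temperature factor f = +0.038·(-16.7) = -0.6346
  sulphur-dioxide contribution → 0.1078 μm/a
  chloride contribution → 0.3261 μm/a
  total first-year rate 0.434 μm/a
ISO 9224: D(t) = r_corr · t^b with b = 0.813 (zinc, B1)
  D(13) = 0.434 × 13^0.813 = 0.434 × 8.047 = 3.492 μm
  Mass loss = 3.492 μm × 7.14 g/cm³ = 24.93 g·m⁻²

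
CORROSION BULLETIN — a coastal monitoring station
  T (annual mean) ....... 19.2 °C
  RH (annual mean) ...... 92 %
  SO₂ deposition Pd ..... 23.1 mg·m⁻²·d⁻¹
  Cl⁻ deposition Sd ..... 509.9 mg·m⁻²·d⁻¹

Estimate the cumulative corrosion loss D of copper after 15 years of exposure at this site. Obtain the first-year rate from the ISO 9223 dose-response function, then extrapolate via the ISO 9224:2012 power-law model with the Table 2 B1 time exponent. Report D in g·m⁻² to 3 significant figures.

copper: T>10 °C ⇒ hinge -0.080·(19.2−10) = -0.7360
  SO₂ term: 0.0053·23.1^0.26·exp(0.059·92-0.7360) = 1.308
  Sd branch = 0.01025·Sd^0.27·e^(0.036·RH+0.049·T) = 3.879 μm/a
  sum: 1.308 + 3.879 → r_corr = 5.187 μm/a
Power-law: D(15) = r_corr · 15^0.667
  D(15) = 5.187 × 15^0.667 = 5.187 × 6.088 = 31.57 μm
  Mass loss = 31.57 μm × 8.96 g/cm³ = 282.9 g·m⁻²

D(15) = 283 g·m⁻²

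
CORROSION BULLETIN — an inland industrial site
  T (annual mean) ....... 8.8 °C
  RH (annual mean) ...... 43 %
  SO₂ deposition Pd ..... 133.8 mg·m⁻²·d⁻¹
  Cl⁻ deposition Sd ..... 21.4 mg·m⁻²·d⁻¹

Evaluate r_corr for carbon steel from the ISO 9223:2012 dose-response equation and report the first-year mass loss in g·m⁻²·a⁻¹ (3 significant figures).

r_corr = 381 g·m⁻²·a⁻¹

carbon steel: temperature factor f = +0.150·(-1.2) = -0.1800
  sulphur-dioxide contribution → 44.57 μm/a
  chloride contribution → 4.005 μm/a
  ⇒ r_corr(carbon steel) = 48.58 μm/a
Convert to mass loss: 48.58 μm/a × 7.85 g/cm³ = 381.3 g·m⁻²·a⁻¹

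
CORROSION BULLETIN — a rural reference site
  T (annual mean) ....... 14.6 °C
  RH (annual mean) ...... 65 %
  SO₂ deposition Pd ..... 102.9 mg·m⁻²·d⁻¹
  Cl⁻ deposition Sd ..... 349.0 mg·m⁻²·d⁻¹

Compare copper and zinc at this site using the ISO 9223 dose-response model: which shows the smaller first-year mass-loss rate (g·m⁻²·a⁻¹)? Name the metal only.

copper

copper: T>10 °C ⇒ hinge -0.080·(14.6−10) = -0.3680
  sulphur-dioxide contribution → 0.5665 μm/a
  chloride contribution → 1.057 μm/a
  total first-year rate 1.624 μm/a
  mass loss = 1.624 μm/a × 8.96 g/cm³ = 14.55 g·m⁻²·a⁻¹
zinc: f(T) = -0.071·(T−10) [T>10 °C] = -0.3266
  sulphur-dioxide contribution → 1.422 μm/a
  chloride contribution → 2.866 μm/a
  total first-year rate 4.287 μm/a
  mass loss = 4.287 μm/a × 7.14 g/cm³ = 30.61 g·m⁻²·a⁻¹
Ordering by g·m⁻²·a⁻¹: zinc (30.6) > copper (14.5)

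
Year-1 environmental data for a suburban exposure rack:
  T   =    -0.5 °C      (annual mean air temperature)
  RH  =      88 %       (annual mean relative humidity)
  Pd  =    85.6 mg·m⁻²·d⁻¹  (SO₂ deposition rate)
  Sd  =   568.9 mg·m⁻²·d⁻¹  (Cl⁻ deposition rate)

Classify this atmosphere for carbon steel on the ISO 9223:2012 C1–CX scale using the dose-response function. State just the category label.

carbon steel: temperature factor f = +0.150·(-10.5) = -1.5750
  sulphur-dioxide contribution → 21.54 μm/a
  chloride contribution → 93.16 μm/a
  ⇒ r_corr(carbon steel) = 114.7 μm/a
Category bounds: 80…200 μm/a bracket r_corr ⇒ C5

C5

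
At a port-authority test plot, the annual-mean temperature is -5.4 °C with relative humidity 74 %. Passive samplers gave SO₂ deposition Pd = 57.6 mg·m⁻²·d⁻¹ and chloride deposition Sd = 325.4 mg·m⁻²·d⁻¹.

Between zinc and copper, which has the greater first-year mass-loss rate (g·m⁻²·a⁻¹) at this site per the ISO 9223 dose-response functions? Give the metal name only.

zinc

zinc: temperature factor f = +0.038·(-15.4) = -0.5852
  Pd branch = 0.0129·Pd^0.44·e^(0.046·RH+f) = 1.286 μm/a
  Sd branch = 0.0175·Sd^0.57·e^(0.008·RH+0.085·T) = 0.5406 μm/a
  sum: 1.286 + 0.5406 → r_corr = 1.827 μm/a
  mass loss = 1.827 μm/a × 7.14 g/cm³ = 13.04 g·m⁻²·a⁻¹
copper: f(T) = +0.126·(T−10) [T≤10 °C] = -1.9404
  Pd branch = 0.0053·Pd^0.26·e^(0.059·RH+f) = 0.172 μm/a
  Sd branch = 0.01025·Sd^0.27·e^(0.036·RH+0.049·T) = 0.5384 μm/a
  sum: 0.172 + 0.5384 → r_corr = 0.7104 μm/a
  mass loss = 0.7104 μm/a × 8.96 g/cm³ = 6.365 g·m⁻²·a⁻¹
Ordering by g·m⁻²·a⁻¹: zinc (13) > copper (6.36)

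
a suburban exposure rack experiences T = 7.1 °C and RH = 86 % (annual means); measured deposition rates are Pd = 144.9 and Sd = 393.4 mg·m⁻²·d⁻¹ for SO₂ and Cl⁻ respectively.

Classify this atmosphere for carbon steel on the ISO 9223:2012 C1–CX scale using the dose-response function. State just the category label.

C5

carbon steel: f(T) = +0.150·(T−10) [T≤10 °C] = -0.4350
  SO₂ term: 1.77·144.9^0.52·exp(0.02·86-0.4350) = 85.07
  Sd branch = 0.102·Sd^0.62·e^(0.033·RH+0.04·T) = 94.03 μm/a
  sum: 85.07 + 94.03 → r_corr = 179.1 μm/a
Category bounds: 80…200 μm/a bracket r_corr ⇒ C5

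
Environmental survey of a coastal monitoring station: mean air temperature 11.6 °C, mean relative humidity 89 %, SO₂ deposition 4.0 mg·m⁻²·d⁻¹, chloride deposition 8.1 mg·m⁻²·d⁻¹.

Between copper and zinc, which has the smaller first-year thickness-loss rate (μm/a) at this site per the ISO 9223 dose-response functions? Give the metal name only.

zinc

copper: f(T) = -0.080·(T−10) [T>10 °C] = -0.1280
  Pd branch = 0.0053·Pd^0.26·e^(0.059·RH+f) = 1.276 μm/a
  Cl⁻ term: 0.01025·8.1^0.27·exp(0.036·89+0.049·11.6) = 0.7841
  r_corr = 1.276 + 0.7841 = 2.06 μm/a
zinc: T>10 °C ⇒ hinge -0.071·(11.6−10) = -0.1136
  Pd branch = 0.0129·Pd^0.44·e^(0.046·RH+f) = 1.271 μm/a
  Cl⁻ term: 0.0175·8.1^0.57·exp(0.008·89+0.085·11.6) = 0.315
  r_corr = 1.271 + 0.315 = 1.586 μm/a
Ordering by μm/a: copper (2.06) > zinc (1.59)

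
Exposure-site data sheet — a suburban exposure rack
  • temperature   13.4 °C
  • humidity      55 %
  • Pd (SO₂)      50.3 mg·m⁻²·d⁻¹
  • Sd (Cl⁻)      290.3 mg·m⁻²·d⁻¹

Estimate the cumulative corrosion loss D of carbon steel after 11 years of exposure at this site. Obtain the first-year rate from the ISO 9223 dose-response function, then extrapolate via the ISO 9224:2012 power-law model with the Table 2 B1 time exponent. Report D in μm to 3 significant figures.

D(11) = 245 μm

carbon steel: T>10 °C ⇒ hinge -0.054·(13.4−10) = -0.1836
  Pd branch = 1.77·Pd^0.52·e^(0.02·RH+f) = 33.95 μm/a
  Sd branch = 0.102·Sd^0.62·e^(0.033·RH+0.04·T) = 36.02 μm/a
  r_corr = 33.95 + 36.02 = 69.97 μm/a
ISO 9224: D(t) = r_corr · t^b with b = 0.523 (carbon steel, B1)
  D(11) = 69.97 × 11^0.523 = 69.97 × 3.505 = 245.2 μm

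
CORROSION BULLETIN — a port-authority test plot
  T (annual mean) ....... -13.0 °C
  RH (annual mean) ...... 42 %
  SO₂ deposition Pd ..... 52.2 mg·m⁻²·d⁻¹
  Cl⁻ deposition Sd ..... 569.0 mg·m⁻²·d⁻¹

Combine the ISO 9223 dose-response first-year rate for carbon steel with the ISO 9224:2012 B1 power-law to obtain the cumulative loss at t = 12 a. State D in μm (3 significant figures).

D(12) = 49.2 μm

carbon steel: f(T) = +0.150·(T−10) [T≤10 °C] = -3.4500
  sulphur-dioxide contribution → 1.018 μm/a
  chloride contribution → 12.38 μm/a
  total first-year rate 13.4 μm/a
Power-law: D(12) = r_corr · 12^0.523
  D(12) = 13.4 × 12^0.523 = 13.4 × 3.668 = 49.16 μm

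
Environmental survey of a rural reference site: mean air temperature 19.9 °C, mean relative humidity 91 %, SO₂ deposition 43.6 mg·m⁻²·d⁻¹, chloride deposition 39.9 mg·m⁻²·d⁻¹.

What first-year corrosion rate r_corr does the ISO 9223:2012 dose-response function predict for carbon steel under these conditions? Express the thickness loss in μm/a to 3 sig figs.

r_corr = 90.4 μm/a

carbon steel: temperature factor f = -0.054·(9.9) = -0.5346
  sulphur-dioxide contribution → 45.58 μm/a
  chloride contribution → 44.78 μm/a
  ⇒ r_corr(carbon steel) = 90.36 μm/a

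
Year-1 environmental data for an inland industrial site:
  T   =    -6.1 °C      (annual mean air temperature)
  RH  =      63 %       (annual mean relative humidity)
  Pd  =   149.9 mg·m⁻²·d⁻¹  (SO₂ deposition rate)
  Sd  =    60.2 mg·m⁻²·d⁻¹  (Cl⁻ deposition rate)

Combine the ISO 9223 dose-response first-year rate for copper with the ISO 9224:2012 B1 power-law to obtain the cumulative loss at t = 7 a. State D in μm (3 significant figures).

copper: T≤10 °C ⇒ hinge +0.126·(-6.1−10) = -2.0286
  SO₂ term: 0.0053·149.9^0.26·exp(0.059·63-2.0286) = 0.1055
  Cl⁻ term: 0.01025·60.2^0.27·exp(0.036·63+0.049·-6.1) = 0.222
  sum: 0.1055 + 0.222 → r_corr = 0.3275 μm/a
ISO 9224: D(t) = r_corr · t^b with b = 0.667 (copper, B1)
  D(7) = 0.3275 × 7^0.667 = 0.3275 × 3.662 = 1.199 μm

D(7) = 1.20 μm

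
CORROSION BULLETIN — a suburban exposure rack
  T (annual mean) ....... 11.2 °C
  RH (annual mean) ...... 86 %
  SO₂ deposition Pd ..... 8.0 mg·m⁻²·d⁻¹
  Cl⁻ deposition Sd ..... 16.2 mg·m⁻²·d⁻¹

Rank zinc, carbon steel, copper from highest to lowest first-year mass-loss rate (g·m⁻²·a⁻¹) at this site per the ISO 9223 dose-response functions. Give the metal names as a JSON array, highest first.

["carbon steel", "copper", "zinc"]

zinc: temperature factor f = -0.071·(1.2) = -0.0852
  Pd branch = 0.0129·Pd^0.44·e^(0.046·RH+f) = 1.545 μm/a
  Sd branch = 0.0175·Sd^0.57·e^(0.008·RH+0.085·T) = 0.4413 μm/a
  r_corr = 1.545 + 0.4413 = 1.987 μm/a
  mass loss = 1.987 μm/a × 7.14 g/cm³ = 14.18 g·m⁻²·a⁻¹
carbon steel: temperature factor f = -0.054·(1.2) = -0.0648
  SO₂ term: 1.77·8.0^0.52·exp(0.02·86-0.0648) = 27.32
  Sd branch = 0.102·Sd^0.62·e^(0.033·RH+0.04·T) = 15.33 μm/a
  sum: 27.32 + 15.33 → r_corr = 42.65 μm/a
  mass loss = 42.65 μm/a × 7.85 g/cm³ = 334.8 g·m⁻²·a⁻¹
copper: T>10 °C ⇒ hinge -0.080·(11.2−10) = -0.0960
  SO₂ term: 0.0053·8.0^0.26·exp(0.059·86-0.0960) = 1.321
  Sd branch = 0.01025·Sd^0.27·e^(0.036·RH+0.049·T) = 0.8322 μm/a
  sum: 1.321 + 0.8322 → r_corr = 2.153 μm/a
  mass loss = 2.153 μm/a × 8.96 g/cm³ = 19.29 g·m⁻²·a⁻¹
Ordering by g·m⁻²·a⁻¹: carbon steel (335) > copper (19.3) > zinc (14.2)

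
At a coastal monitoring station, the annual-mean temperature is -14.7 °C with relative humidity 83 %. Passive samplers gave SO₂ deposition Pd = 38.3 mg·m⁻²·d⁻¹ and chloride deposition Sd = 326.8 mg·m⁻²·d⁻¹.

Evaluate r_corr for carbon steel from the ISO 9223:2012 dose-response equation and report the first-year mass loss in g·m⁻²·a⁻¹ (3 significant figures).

r_corr = 261 g·m⁻²·a⁻¹

carbon steel: T≤10 °C ⇒ hinge +0.150·(-14.7−10) = -3.7050
  sulphur-dioxide contribution → 1.524 μm/a
  chloride contribution → 31.74 μm/a
  total first-year rate 33.27 μm/a
Convert to mass loss: 33.27 μm/a × 7.85 g/cm³ = 261.1 g·m⁻²·a⁻¹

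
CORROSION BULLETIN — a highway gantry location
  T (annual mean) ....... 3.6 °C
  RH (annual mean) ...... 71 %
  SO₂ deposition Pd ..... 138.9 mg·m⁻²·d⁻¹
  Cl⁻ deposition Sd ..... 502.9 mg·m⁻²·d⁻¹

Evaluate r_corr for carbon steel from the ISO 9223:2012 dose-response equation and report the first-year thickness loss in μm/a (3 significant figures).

r_corr = 94.5 μm/a

carbon steel: temperature factor f = +0.150·(-6.4) = -0.9600
  SO₂ term: 1.77·138.9^0.52·exp(0.02·71-0.9600) = 36.47
  Cl⁻ term: 0.102·502.9^0.62·exp(0.033·71+0.04·3.6) = 58.02
  r_corr = 36.47 + 58.02 = 94.5 μm/a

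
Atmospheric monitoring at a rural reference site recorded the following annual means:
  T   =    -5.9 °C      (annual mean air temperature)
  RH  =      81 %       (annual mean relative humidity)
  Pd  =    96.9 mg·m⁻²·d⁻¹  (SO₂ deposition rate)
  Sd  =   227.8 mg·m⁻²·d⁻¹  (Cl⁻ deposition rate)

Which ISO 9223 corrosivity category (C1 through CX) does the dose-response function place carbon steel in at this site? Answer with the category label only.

C3

carbon steel: f(T) = +0.150·(T−10) [T≤10 °C] = -2.3850
  sulphur-dioxide contribution → 8.884 μm/a
  chloride contribution → 33.78 μm/a
  ⇒ r_corr(carbon steel) = 42.66 μm/a
Category bounds: 25…50 μm/a bracket r_corr ⇒ C3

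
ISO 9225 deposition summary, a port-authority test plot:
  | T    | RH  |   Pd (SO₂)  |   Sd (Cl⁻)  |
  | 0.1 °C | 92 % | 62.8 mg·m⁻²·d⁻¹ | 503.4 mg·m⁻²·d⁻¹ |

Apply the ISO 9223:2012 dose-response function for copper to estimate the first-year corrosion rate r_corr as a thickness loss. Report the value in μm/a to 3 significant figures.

copper: temperature factor f = +0.126·(-9.9) = -1.2474
  sulphur-dioxide contribution → 1.017 μm/a
  chloride contribution → 1.516 μm/a
  ⇒ r_corr(copper) = 2.533 μm/a

r_corr = 2.53 μm/a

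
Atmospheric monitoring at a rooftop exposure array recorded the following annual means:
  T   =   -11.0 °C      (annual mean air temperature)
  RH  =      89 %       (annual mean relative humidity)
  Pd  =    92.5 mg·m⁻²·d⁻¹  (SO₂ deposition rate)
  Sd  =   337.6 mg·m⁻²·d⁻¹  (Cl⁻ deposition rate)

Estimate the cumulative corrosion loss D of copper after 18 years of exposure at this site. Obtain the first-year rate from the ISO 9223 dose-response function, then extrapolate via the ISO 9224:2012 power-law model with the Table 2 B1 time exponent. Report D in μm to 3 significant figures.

copper: T≤10 °C ⇒ hinge +0.126·(-11.0−10) = -2.6460
  Pd branch = 0.0053·Pd^0.26·e^(0.059·RH+f) = 0.2327 μm/a
  Cl⁻ term: 0.01025·337.6^0.27·exp(0.036·89+0.049·-11.0) = 0.7092
  r_corr = 0.2327 + 0.7092 = 0.9419 μm/a
Power-law: D(18) = r_corr · 18^0.667
  D(18) = 0.9419 × 18^0.667 = 0.9419 × 6.875 = 6.476 μm

D(18) = 6.48 μm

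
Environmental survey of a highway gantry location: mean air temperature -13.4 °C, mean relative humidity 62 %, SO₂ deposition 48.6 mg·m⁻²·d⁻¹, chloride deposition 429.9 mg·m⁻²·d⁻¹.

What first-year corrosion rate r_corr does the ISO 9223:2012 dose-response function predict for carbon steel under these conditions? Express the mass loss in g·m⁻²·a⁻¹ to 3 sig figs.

carbon steel: T≤10 °C ⇒ hinge +0.150·(-13.4−10) = -3.5100
  Pd branch = 1.77·Pd^0.52·e^(0.02·RH+f) = 1.378 μm/a
  Cl⁻ term: 0.102·429.9^0.62·exp(0.033·62+0.04·-13.4) = 19.82
  r_corr = 1.378 + 19.82 = 21.2 μm/a
Convert to mass loss: 21.2 μm/a × 7.85 g/cm³ = 166.4 g·m⁻²·a⁻¹

r_corr = 166 g·m⁻²·a⁻¹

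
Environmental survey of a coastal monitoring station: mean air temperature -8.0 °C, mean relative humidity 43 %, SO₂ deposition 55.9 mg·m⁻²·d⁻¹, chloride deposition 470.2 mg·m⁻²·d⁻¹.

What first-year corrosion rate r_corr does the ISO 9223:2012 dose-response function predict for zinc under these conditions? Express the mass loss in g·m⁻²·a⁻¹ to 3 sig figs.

r_corr = 4.95 g·m⁻²·a⁻¹

zinc: temperature factor f = +0.038·(-18.0) = -0.6840
  sulphur-dioxide contribution → 0.2763 μm/a
  chloride contribution → 0.4172 μm/a
  total first-year rate 0.6935 μm/a
Convert to mass loss: 0.6935 μm/a × 7.14 g/cm³ = 4.952 g·m⁻²·a⁻¹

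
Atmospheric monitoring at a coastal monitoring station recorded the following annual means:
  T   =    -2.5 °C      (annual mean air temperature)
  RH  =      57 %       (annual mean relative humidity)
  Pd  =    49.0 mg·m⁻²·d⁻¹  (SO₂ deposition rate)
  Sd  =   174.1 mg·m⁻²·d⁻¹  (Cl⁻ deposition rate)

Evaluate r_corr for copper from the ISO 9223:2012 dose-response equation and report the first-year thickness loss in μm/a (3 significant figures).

copper: temperature factor f = +0.126·(-12.5) = -1.5750
  SO₂ term: 0.0053·49.0^0.26·exp(0.059·57-1.5750) = 0.08715
  Cl⁻ term: 0.01025·174.1^0.27·exp(0.036·57+0.049·-2.5) = 0.2843
  r_corr = 0.08715 + 0.2843 = 0.3714 μm/a

r_corr = 0.371 μm/a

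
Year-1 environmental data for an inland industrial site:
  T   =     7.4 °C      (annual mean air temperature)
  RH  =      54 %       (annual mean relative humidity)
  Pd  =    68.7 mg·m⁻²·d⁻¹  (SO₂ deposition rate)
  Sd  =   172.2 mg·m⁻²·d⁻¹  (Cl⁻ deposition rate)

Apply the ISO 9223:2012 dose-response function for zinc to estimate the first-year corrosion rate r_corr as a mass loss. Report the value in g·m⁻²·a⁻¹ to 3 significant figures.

r_corr = 13.2 g·m⁻²·a⁻¹

zinc: T≤10 °C ⇒ hinge +0.038·(7.4−10) = -0.0988
  sulphur-dioxide contribution → 0.901 μm/a
  chloride contribution → 0.9514 μm/a
  total first-year rate 1.852 μm/a
Convert to mass loss: 1.852 μm/a × 7.14 g/cm³ = 13.23 g·m⁻²·a⁻¹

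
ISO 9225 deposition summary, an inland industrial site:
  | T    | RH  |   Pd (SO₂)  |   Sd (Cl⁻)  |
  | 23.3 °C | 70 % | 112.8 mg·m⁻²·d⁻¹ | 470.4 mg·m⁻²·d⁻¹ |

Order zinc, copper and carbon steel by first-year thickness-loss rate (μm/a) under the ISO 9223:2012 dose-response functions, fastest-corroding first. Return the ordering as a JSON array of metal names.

["carbon steel", "zinc", "copper"]

zinc: temperature factor f = -0.071·(13.3) = -0.9443
  sulphur-dioxide contribution → 1.004 μm/a
  chloride contribution → 7.407 μm/a
  ⇒ r_corr(zinc) = 8.412 μm/a
copper: f(T) = -0.080·(T−10) [T>10 °C] = -1.0640
  sulphur-dioxide contribution → 0.3885 μm/a
  chloride contribution → 2.102 μm/a
  ⇒ r_corr(copper) = 2.49 μm/a
carbon steel: f(T) = -0.054·(T−10) [T>10 °C] = -0.7182
  sulphur-dioxide contribution → 40.86 μm/a
  chloride contribution → 118.4 μm/a
  total first-year rate 159.3 μm/a
Ordering by μm/a: carbon steel (159) > zinc (8.41) > copper (2.49)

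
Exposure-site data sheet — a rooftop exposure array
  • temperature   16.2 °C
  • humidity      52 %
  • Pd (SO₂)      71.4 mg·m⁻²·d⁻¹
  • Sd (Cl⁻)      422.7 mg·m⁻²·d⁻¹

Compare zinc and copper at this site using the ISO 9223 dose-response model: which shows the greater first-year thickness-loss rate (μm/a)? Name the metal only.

zinc: f(T) = -0.071·(T−10) [T>10 °C] = -0.4402
  sulphur-dioxide contribution → 0.5941 μm/a
  chloride contribution → 3.3 μm/a
  total first-year rate 3.895 μm/a
copper: f(T) = -0.080·(T−10) [T>10 °C] = -0.4960
  sulphur-dioxide contribution → 0.2105 μm/a
  chloride contribution → 0.7542 μm/a
  ⇒ r_corr(copper) = 0.9647 μm/a
Ordering by μm/a: zinc (3.89) > copper (0.965)

zinc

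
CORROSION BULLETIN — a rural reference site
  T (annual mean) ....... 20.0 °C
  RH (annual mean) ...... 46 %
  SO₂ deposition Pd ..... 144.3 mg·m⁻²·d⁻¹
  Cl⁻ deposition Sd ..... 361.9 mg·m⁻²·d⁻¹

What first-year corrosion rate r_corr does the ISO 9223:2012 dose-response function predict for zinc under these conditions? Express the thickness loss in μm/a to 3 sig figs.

zinc: temperature factor f = -0.071·(10.0) = -0.7100
  sulphur-dioxide contribution → 0.4691 μm/a
  chloride contribution → 3.977 μm/a
  total first-year rate 4.446 μm/a

r_corr = 4.45 μm/a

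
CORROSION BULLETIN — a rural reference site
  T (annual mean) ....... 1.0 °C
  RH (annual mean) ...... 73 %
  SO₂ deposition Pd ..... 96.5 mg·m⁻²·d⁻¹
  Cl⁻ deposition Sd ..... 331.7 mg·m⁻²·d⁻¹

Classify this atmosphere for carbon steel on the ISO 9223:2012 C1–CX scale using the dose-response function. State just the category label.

C4

carbon steel: temperature factor f = +0.150·(-9.0) = -1.3500
  SO₂ term: 1.77·96.5^0.52·exp(0.02·73-1.3500) = 21.27
  Cl⁻ term: 0.102·331.7^0.62·exp(0.033·73+0.04·1.0) = 43.16
  sum: 21.27 + 43.16 → r_corr = 64.42 μm/a
Category bounds: 50…80 μm/a bracket r_corr ⇒ C4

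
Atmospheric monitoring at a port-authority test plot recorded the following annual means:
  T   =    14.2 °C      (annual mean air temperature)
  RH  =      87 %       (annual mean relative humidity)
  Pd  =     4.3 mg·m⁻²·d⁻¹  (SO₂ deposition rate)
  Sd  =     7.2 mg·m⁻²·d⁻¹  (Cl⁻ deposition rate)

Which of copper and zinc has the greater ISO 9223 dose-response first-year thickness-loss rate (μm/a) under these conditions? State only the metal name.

copper

copper: T>10 °C ⇒ hinge -0.080·(14.2−10) = -0.3360
  SO₂ term: 0.0053·4.3^0.26·exp(0.059·87-0.3360) = 0.9382
  Cl⁻ term: 0.01025·7.2^0.27·exp(0.036·87+0.049·14.2) = 0.8028
  r_corr = 0.9382 + 0.8028 = 1.741 μm/a
zinc: temperature factor f = -0.071·(4.2) = -0.2982
  Pd branch = 0.0129·Pd^0.44·e^(0.046·RH+f) = 0.9951 μm/a
  Sd branch = 0.0175·Sd^0.57·e^(0.008·RH+0.085·T) = 0.3616 μm/a
  r_corr = 0.9951 + 0.3616 = 1.357 μm/a
Ordering by μm/a: copper (1.74) > zinc (1.36)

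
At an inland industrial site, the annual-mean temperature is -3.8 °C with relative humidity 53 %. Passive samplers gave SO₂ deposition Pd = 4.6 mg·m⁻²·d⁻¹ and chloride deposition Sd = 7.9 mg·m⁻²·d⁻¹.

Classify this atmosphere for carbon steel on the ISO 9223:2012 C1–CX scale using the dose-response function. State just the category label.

carbon steel: f(T) = +0.150·(T−10) [T≤10 °C] = -2.0700
  sulphur-dioxide contribution → 1.426 μm/a
  chloride contribution → 1.814 μm/a
  ⇒ r_corr(carbon steel) = 3.24 μm/a
Category bounds: 1.3…25 μm/a bracket r_corr ⇒ C2

C2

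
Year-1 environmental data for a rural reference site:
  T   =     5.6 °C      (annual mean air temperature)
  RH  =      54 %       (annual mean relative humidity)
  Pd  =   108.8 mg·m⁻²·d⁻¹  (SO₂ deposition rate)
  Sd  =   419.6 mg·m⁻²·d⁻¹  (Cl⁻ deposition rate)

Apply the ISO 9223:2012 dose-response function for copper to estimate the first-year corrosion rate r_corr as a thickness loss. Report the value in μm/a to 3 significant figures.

copper: T≤10 °C ⇒ hinge +0.126·(5.6−10) = -0.5544
  Pd branch = 0.0053·Pd^0.26·e^(0.059·RH+f) = 0.2493 μm/a
  Cl⁻ term: 0.01025·419.6^0.27·exp(0.036·54+0.049·5.6) = 0.4812
  r_corr = 0.2493 + 0.4812 = 0.7305 μm/a

r_corr = 0.730 μm/a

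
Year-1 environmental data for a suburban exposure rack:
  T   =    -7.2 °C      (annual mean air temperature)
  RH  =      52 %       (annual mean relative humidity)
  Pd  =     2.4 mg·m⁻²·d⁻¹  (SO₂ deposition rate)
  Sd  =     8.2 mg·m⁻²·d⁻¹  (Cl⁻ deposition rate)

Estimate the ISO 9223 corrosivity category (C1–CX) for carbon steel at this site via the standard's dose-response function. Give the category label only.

C2

carbon steel: temperature factor f = +0.150·(-17.2) = -2.5800
  sulphur-dioxide contribution → 0.5982 μm/a
  chloride contribution → 1.568 μm/a
  total first-year rate 2.166 μm/a
Category bounds: 1.3…25 μm/a bracket r_corr ⇒ C2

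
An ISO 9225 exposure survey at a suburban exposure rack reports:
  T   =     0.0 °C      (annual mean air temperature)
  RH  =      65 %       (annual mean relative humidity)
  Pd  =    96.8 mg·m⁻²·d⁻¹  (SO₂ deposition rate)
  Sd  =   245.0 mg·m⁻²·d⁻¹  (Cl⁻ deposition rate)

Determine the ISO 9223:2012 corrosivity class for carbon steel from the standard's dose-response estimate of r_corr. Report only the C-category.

C3

carbon steel: T≤10 °C ⇒ hinge +0.150·(0.0−10) = -1.5000
  sulphur-dioxide contribution → 15.62 μm/a
  chloride contribution → 26.39 μm/a
  total first-year rate 42.01 μm/a
ISO 9223 Table 2 (carbon steel): 25 < 42 ≤ 50 μm/a ⇒ C3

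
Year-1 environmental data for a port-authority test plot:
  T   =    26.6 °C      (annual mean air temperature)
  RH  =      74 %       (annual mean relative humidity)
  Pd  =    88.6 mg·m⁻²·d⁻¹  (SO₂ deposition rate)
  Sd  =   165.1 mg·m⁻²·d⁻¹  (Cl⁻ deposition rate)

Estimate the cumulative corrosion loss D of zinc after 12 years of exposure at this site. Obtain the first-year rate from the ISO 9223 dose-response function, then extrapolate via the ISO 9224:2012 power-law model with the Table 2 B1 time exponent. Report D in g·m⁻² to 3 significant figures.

D(12) = 346 g·m⁻²

zinc: T>10 °C ⇒ hinge -0.071·(26.6−10) = -1.1786
  Pd branch = 0.0129·Pd^0.44·e^(0.046·RH+f) = 0.8589 μm/a
  Sd branch = 0.0175·Sd^0.57·e^(0.008·RH+0.085·T) = 5.574 μm/a
  sum: 0.8589 + 5.574 → r_corr = 6.433 μm/a
Power-law: D(12) = r_corr · 12^0.813
  D(12) = 6.433 × 12^0.813 = 6.433 × 7.54 = 48.51 μm
  Mass loss = 48.51 μm × 7.14 g/cm³ = 346.3 g·m⁻²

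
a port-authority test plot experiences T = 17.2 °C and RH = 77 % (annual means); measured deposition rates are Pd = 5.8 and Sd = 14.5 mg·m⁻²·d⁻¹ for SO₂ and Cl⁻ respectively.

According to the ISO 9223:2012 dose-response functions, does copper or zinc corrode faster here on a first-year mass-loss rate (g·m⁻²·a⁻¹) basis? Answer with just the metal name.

copper

copper: T>10 °C ⇒ hinge -0.080·(17.2−10) = -0.5760
  Pd branch = 0.0053·Pd^0.26·e^(0.059·RH+f) = 0.4422 μm/a
  Cl⁻ term: 0.01025·14.5^0.27·exp(0.036·77+0.049·17.2) = 0.7838
  r_corr = 0.4422 + 0.7838 = 1.226 μm/a
  mass loss = 1.226 μm/a × 8.96 g/cm³ = 10.98 g·m⁻²·a⁻¹
zinc: f(T) = -0.071·(T−10) [T>10 °C] = -0.5112
  SO₂ term: 0.0129·5.8^0.44·exp(0.046·77-0.5112) = 0.5791
  Sd branch = 0.0175·Sd^0.57·e^(0.008·RH+0.085·T) = 0.6419 μm/a
  sum: 0.5791 + 0.6419 → r_corr = 1.221 μm/a
  mass loss = 1.221 μm/a × 7.14 g/cm³ = 8.718 g·m⁻²·a⁻¹
Ordering by g·m⁻²·a⁻¹: copper (11) > zinc (8.72)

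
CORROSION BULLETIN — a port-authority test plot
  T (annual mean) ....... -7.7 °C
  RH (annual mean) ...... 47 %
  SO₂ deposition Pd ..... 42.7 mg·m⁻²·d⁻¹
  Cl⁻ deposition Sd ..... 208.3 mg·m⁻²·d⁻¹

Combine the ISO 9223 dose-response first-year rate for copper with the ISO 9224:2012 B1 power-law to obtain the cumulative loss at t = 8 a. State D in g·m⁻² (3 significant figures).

copper: temperature factor f = +0.126·(-17.7) = -2.2302
  Pd branch = 0.0053·Pd^0.26·e^(0.059·RH+f) = 0.02421 μm/a
  Cl⁻ term: 0.01025·208.3^0.27·exp(0.036·47+0.049·-7.7) = 0.1613
  sum: 0.02421 + 0.1613 → r_corr = 0.1855 μm/a
Long-term exponent b (ISO 9224 Table 2, B1) = 0.667
  D(8) = 0.1855 × 8^0.667 = 0.1855 × 4.003 = 0.7427 μm
  Mass loss = 0.7427 μm × 8.96 g/cm³ = 6.655 g·m⁻²

D(8) = 6.65 g·m⁻²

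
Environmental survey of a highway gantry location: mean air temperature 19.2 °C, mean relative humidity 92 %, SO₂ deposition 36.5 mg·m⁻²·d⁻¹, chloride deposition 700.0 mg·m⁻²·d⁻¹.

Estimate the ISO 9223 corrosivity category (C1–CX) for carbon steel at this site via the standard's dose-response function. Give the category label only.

CX

carbon steel: temperature factor f = -0.054·(9.2) = -0.4968
  Pd branch = 1.77·Pd^0.52·e^(0.02·RH+f) = 44.03 μm/a
  Sd branch = 0.102·Sd^0.62·e^(0.033·RH+0.04·T) = 265.8 μm/a
  r_corr = 44.03 + 265.8 = 309.9 μm/a
Category bounds: 200…700 μm/a bracket r_corr ⇒ CX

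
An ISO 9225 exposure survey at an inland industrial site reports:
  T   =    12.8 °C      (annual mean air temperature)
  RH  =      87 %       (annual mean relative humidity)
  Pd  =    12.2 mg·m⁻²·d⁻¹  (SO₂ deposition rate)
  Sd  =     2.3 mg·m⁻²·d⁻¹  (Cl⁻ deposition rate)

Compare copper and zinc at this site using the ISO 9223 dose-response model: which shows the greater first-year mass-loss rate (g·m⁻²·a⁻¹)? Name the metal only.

copper

copper: temperature factor f = -0.080·(2.8) = -0.2240
  sulphur-dioxide contribution → 1.376 μm/a
  chloride contribution → 0.5508 μm/a
  ⇒ r_corr(copper) = 1.927 μm/a
  mass loss = 1.927 μm/a × 8.96 g/cm³ = 17.27 g·m⁻²·a⁻¹
zinc: T>10 °C ⇒ hinge -0.071·(12.8−10) = -0.1988
  sulphur-dioxide contribution → 1.739 μm/a
  chloride contribution → 0.1675 μm/a
  ⇒ r_corr(zinc) = 1.906 μm/a
  mass loss = 1.906 μm/a × 7.14 g/cm³ = 13.61 g·m⁻²·a⁻¹
Ordering by g·m⁻²·a⁻¹: copper (17.3) > zinc (13.6)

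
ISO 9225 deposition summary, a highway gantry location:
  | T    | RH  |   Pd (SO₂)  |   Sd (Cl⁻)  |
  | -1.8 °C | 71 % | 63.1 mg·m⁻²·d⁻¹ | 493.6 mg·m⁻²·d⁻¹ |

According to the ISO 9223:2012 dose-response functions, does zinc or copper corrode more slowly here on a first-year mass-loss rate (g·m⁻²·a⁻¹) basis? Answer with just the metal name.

zinc: temperature factor f = +0.038·(-11.8) = -0.4484
  Pd branch = 0.0129·Pd^0.44·e^(0.046·RH+f) = 1.337 μm/a
  Sd branch = 0.0175·Sd^0.57·e^(0.008·RH+0.085·T) = 0.9089 μm/a
  sum: 1.337 + 0.9089 → r_corr = 2.246 μm/a
  mass loss = 2.246 μm/a × 7.14 g/cm³ = 16.04 g·m⁻²·a⁻¹
copper: f(T) = +0.126·(T−10) [T≤10 °C] = -1.4868
  SO₂ term: 0.0053·63.1^0.26·exp(0.059·71-1.4868) = 0.2322
  Cl⁻ term: 0.01025·493.6^0.27·exp(0.036·71+0.049·-1.8) = 0.6452
  r_corr = 0.2322 + 0.6452 = 0.8774 μm/a
  mass loss = 0.8774 μm/a × 8.96 g/cm³ = 7.861 g·m⁻²·a⁻¹
Ordering by g·m⁻²·a⁻¹: zinc (16) > copper (7.86)

copper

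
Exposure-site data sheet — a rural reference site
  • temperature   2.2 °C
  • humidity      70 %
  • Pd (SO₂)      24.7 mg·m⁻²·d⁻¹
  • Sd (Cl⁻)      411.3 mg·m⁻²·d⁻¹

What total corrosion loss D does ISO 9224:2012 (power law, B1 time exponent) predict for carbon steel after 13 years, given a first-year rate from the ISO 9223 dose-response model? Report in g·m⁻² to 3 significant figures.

D(13) = 1.76e+03 g·m⁻²

carbon steel: temperature factor f = +0.150·(-7.8) = -1.1700
  sulphur-dioxide contribution → 11.8 μm/a
  chloride contribution → 46.86 μm/a
  total first-year rate 58.67 μm/a
ISO 9224: D(t) = r_corr · t^b with b = 0.523 (carbon steel, B1)
  D(13) = 58.67 × 13^0.523 = 58.67 × 3.825 = 224.4 μm
  Mass loss = 224.4 μm × 7.85 g/cm³ = 1761 g·m⁻²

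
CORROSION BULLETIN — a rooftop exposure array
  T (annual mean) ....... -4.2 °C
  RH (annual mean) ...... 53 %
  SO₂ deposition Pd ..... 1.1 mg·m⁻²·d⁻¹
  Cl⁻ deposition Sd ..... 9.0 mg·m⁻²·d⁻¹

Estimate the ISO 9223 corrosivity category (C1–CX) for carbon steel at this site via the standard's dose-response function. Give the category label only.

carbon steel: temperature factor f = +0.150·(-14.2) = -2.1300
  sulphur-dioxide contribution → 0.638 μm/a
  chloride contribution → 1.936 μm/a
  total first-year rate 2.574 μm/a
Category bounds: 1.3…25 μm/a bracket r_corr ⇒ C2

C2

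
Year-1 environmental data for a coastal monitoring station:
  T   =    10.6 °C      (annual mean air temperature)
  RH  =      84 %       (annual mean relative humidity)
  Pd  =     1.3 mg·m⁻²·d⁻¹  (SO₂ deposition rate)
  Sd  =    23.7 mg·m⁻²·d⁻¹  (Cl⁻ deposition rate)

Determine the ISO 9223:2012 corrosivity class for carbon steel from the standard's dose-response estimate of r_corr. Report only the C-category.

C3

carbon steel: temperature factor f = -0.054·(0.6) = -0.0324
  SO₂ term: 1.77·1.3^0.52·exp(0.02·84-0.0324) = 10.54
  Sd branch = 0.102·Sd^0.62·e^(0.033·RH+0.04·T) = 17.74 μm/a
  sum: 10.54 + 17.74 → r_corr = 28.28 μm/a
28.3 μm/a falls in (25, 50] for carbon steel → category C3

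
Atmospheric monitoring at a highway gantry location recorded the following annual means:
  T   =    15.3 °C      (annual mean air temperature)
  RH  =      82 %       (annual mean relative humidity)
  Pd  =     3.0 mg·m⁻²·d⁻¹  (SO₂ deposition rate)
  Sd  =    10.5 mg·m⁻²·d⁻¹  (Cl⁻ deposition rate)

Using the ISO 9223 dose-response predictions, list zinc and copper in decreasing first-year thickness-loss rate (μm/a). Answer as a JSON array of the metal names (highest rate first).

["copper", "zinc"]

zinc: T>10 °C ⇒ hinge -0.071·(15.3−10) = -0.3763
  sulphur-dioxide contribution → 0.6241 μm/a
  chloride contribution → 0.4729 μm/a
  total first-year rate 1.097 μm/a
copper: T>10 °C ⇒ hinge -0.080·(15.3−10) = -0.4240
  sulphur-dioxide contribution → 0.5825 μm/a
  chloride contribution → 0.7836 μm/a
  total first-year rate 1.366 μm/a
Ordering by μm/a: copper (1.37) > zinc (1.1)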